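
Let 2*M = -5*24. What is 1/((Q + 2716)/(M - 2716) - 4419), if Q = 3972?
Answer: -347/1534229 ≈ -0.00022617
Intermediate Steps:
M = -60 (M = (-5*24)/2 = (½)*(-120) = -60)
1/((Q + 2716)/(M - 2716) - 4419) = 1/((3972 + 2716)/(-60 - 2716) - 4419) = 1/(6688/(-2776) - 4419) = 1/(6688*(-1/2776) - 4419) = 1/(-836/347 - 4419) = 1/(-1534229/347) = -347/1534229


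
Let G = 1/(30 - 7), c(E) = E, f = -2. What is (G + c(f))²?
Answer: 2025/529 ≈ 3.8280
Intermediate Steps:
G = 1/23 ≈ 0.043478
(G + c(f))² = (1/23 - 2)² = (-45/23)² = 2025/529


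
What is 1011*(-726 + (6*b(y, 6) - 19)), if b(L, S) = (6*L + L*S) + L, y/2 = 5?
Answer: 35385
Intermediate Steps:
y = 10 (y = 2*5 = 10)
b(L, S) = 7*L + L*S
1011*(-726 + (6*b(y, 6) - 19)) = 1011*(-726 + (6*(10*(7 + 6)) - 19)) = 1011*(-726 + (6*(10*13) - 19)) = 1011*(-726 + (6*130 - 19)) = 1011*(-726 + (780 - 19)) = 1011*(-726 + 761) = 1011*35 = 35385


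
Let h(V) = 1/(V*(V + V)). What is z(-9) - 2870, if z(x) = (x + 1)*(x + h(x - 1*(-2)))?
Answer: -137106/49 ≈ -2798.1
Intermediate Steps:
h(V) = 1/(2*V²) (h(V) = 1/(V*(2*V)) = 1/(2*V²))
z(x) = (1 + x)*(x + 1/(2*(2 + x)²)) (z(x) = (x + 1)*(x + 1/(2*(x - 1*(-2))²)) = (1 + x)*(x + 1/(2*(x + 2)²)) = (1 + x)*(x + 1/(2*(2 + x)²)))
z(-9) - 2870 = (1 - 9 + 2*(-9)*(2 - 9)²*(1 - 9))/(2*(2 - 9)²) - 2870 = (½)*(1 - 9 + 2*(-9)*(-7)²*(-8))/(-7)² - 2870 = (½)*(1/49)*(1 - 9 + 2*(-9)*49*(-8)) - 2870 = (½)*(1/49)*(1 - 9 + 7056) - 2870 = (½)*(1/49)*7048 - 2870 = 3524/49 - 2870 = -137106/49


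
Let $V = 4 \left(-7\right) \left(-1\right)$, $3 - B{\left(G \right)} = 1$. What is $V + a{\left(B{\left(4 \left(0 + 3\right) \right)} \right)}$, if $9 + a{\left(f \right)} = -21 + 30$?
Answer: $28$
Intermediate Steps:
$B{\left(G \right)} = 2$ ($B{\left(G \right)} = 3 - 1 = 2$)
$V = 28$ ($V = \left(-28\right) \left(-1\right) = 28$)
$a{\left(f \right)} = 0$ ($a{\left(f \right)} = -9 + \left(-21 + 30\right) = -9 + 9 = 0$)
$V + a{\left(B{\left(4 \left(0 + 3\right) \right)} \right)} = 28 + 0 = 28$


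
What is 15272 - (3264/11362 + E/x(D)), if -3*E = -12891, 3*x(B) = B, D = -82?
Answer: 7187438971/465842 ≈ 15429.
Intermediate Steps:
x(B) = B/3
E = 4297 (E = -1/3*(-12891) = 4297)
15272 - (3264/11362 + E/x(D)) = 15272 - (3264/11362 + 4297/(((1/3)*(-82)))) = 15272 - (3264*(1/11362) + 4297/(-82/3)) = 15272 - (1632/5681 + 4297*(-3/82)) = 15272 - (1632/5681 - 12891/82) = 15272 - 1*(-73099947/465842) = 15272 + 73099947/465842 = 7187438971/465842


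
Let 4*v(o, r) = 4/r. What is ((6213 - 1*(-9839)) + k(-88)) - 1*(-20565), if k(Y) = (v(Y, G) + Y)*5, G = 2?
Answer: 72359/2 ≈ 36180.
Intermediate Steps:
v(o, r) = 1/r (v(o, r) = (4/r)/4 = 1/r)
k(Y) = 5/2 + 5*Y (k(Y) = (1/2 + Y)*5 = (½ + Y)*5 = 5/2 + 5*Y)
((6213 - 1*(-9839)) + k(-88)) - 1*(-20565) = ((6213 - 1*(-9839)) + (5/2 + 5*(-88))) - 1*(-20565) = ((6213 + 9839) + (5/2 - 440)) + 20565 = (16052 - 875/2) + 20565 = 31229/2 + 20565 = 72359/2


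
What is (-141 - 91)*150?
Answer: -34800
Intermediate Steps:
(-141 - 91)*150 = -232*150 = -34800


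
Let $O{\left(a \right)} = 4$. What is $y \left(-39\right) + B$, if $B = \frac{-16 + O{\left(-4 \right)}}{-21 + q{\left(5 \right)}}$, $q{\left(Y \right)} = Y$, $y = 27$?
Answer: $- \frac{4209}{4} \approx -1052.3$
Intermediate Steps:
$B = \frac{3}{4}$ ($B = \frac{-16 + 4}{-21 + 5} = - \frac{12}{-16} = \left(-12\right) \left(- \frac{1}{16}\right) = \frac{3}{4} \approx 0.75$)
$y \left(-39\right) + B = 27 \left(-39\right) + \frac{3}{4} = -1053 + \frac{3}{4} = - \frac{4209}{4}$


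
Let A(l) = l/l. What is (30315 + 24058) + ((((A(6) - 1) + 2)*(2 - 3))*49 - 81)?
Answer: 54194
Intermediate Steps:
A(l) = 1
(30315 + 24058) + ((((A(6) - 1) + 2)*(2 - 3))*49 - 81) = (30315 + 24058) + ((((1 - 1) + 2)*(2 - 3))*49 - 81) = 54373 + (((0 + 2)*(-1))*49 - 81) = 54373 + ((2*(-1))*49 - 81) = 54373 + (-2*49 - 81) = 54373 + (-98 - 81) = 54373 - 179 = 54194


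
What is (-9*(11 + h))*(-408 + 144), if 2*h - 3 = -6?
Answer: 22572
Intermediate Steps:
h = -3/2 (h = 3/2 + (½)*(-6) = 3/2 - 3 = -3/2 ≈ -1.5000)
(-9*(11 + h))*(-408 + 144) = (-9*(11 - 3/2))*(-408 + 144) = -9*19/2*(-264) = -171/2*(-264) = 22572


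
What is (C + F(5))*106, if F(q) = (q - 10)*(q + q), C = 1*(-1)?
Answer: -5406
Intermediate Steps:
C = -1
F(q) = 2*q*(-10 + q) (F(q) = (-10 + q)*(2*q) = 2*q*(-10 + q))
(C + F(5))*106 = (-1 + 2*5*(-10 + 5))*106 = (-1 + 2*5*(-5))*106 = (-1 - 50)*106 = -51*106 = -5406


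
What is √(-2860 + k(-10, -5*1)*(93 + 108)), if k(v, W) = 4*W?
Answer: 4*I*√430 ≈ 82.946*I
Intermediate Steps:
√(-2860 + k(-10, -5*1)*(93 + 108)) = √(-2860 + (4*(-5*1))*(93 + 108)) = √(-2860 + (4*(-5))*201) = √(-2860 - 20*201) = √(-2860 - 4020) = √(-6880) = 4*I*√430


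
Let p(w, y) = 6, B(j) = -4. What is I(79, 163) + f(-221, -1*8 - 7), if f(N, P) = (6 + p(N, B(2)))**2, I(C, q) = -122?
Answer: 22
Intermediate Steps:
f(N, P) = 144 (f(N, P) = (6 + 6)**2 = 12**2 = 144)
I(79, 163) + f(-221, -1*8 - 7) = -122 + 144 = 22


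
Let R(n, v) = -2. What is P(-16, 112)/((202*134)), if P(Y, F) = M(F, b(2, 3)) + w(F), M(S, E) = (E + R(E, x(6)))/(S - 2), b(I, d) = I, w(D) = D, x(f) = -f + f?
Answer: 28/6767 ≈ 0.0041377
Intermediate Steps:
x(f) = 0
M(S, E) = (-2 + E)/(-2 + S) (M(S, E) = (E - 2)/(S - 2) = (-2 + E)/(-2 + S))
P(Y, F) = F (P(Y, F) = (-2 + 2)/(-2 + F) + F = 0/(-2 + F) + F = 0 + F = F)
P(-16, 112)/((202*134)) = 112/((202*134)) = 112/27068 = 112*(1/27068) = 28/6767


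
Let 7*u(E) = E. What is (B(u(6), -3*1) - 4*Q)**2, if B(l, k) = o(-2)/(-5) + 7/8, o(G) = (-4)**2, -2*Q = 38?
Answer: 8684809/1600 ≈ 5428.0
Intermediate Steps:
Q = -19 (Q = -1/2*38 = -19)
u(E) = E/7
o(G) = 16
B(l, k) = -93/40 (B(l, k) = 16/(-5) + 7/8 = 16*(-1/5) + 7*(1/8) = -16/5 + 7/8 = -93/40)
(B(u(6), -3*1) - 4*Q)**2 = (-93/40 - 4*(-19))**2 = (-93/40 + 76)**2 = (2947/40)**2 = 8684809/1600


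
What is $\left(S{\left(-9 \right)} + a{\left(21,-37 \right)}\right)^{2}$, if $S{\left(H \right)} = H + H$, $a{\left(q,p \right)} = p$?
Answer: $3025$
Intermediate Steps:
$S{\left(H \right)} = 2 H$
$\left(S{\left(-9 \right)} + a{\left(21,-37 \right)}\right)^{2} = \left(2 \left(-9\right) - 37\right)^{2} = \left(-18 - 37\right)^{2} = \left(-55\right)^{2} = 3025$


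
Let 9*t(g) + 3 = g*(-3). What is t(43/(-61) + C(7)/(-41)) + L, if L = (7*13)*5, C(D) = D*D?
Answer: 3416116/7503 ≈ 455.30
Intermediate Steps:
C(D) = D²
t(g) = -⅓ - g/3 (t(g) = -⅓ + (g*(-3))/9 = -⅓ + (-3*g)/9 = -⅓ - g/3)
L = 455 (L = 91*5 = 455)
t(43/(-61) + C(7)/(-41)) + L = (-⅓ - (43/(-61) + 7²/(-41))/3) + 455 = (-⅓ - (43*(-1/61) + 49*(-1/41))/3) + 455 = (-⅓ - (-43/61 - 49/41)/3) + 455 = (-⅓ - ⅓*(-4752/2501)) + 455 = (-⅓ + 1584/2501) + 455 = 2251/7503 + 455 = 3416116/7503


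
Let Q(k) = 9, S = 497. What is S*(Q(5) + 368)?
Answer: 187369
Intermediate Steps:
S*(Q(5) + 368) = 497*(9 + 368) = 497*377 = 187369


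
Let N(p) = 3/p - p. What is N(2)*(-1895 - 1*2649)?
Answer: 2272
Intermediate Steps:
N(p) = -p + 3/p
N(2)*(-1895 - 1*2649) = (-1*2 + 3/2)*(-1895 - 1*2649) = (-2 + 3*(1/2))*(-1895 - 2649) = (-2 + 3/2)*(-4544) = -1/2*(-4544) = 2272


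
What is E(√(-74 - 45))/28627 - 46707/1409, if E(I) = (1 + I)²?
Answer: -1337247551/40335443 + 2*I*√119/28627 ≈ -33.153 + 0.00076213*I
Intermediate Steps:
E(√(-74 - 45))/28627 - 46707/1409 = (1 + √(-74 - 45))²/28627 - 46707/1409 = (1 + √(-119))²*(1/28627) - 46707*1/1409 = (1 + I*√119)²*(1/28627) - 46707/1409 = (1 + I*√119)²/28627 - 46707/1409 = -46707/1409 + (1 + I*√119)²/28627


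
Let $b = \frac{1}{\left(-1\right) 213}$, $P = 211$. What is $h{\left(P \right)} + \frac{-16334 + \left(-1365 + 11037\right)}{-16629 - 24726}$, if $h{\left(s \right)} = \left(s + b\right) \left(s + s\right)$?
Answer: $\frac{261440221342}{2936205} \approx 89040.0$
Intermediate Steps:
$b = - \frac{1}{213}$ ($b = \frac{1}{-213} = - \frac{1}{213} \approx -0.0046948$)
$h{\left(s \right)} = 2 s \left(- \frac{1}{213} + s\right)$ ($h{\left(s \right)} = \left(s - \frac{1}{213}\right) \left(s + s\right) = \left(- \frac{1}{213} + s\right) 2 s = 2 s \left(- \frac{1}{213} + s\right)$)
$h{\left(P \right)} + \frac{-16334 + \left(-1365 + 11037\right)}{-16629 - 24726} = \frac{2}{213} \cdot 211 \left(-1 + 213 \cdot 211\right) + \frac{-16334 + \left(-1365 + 11037\right)}{-16629 - 24726} = \frac{2}{213} \cdot 211 \left(-1 + 44943\right) + \frac{-16334 + 9672}{-41355} = \frac{2}{213} \cdot 211 \cdot 44942 - - \frac{6662}{41355} = \frac{18965524}{213} + \frac{6662}{41355} = \frac{261440221342}{2936205}$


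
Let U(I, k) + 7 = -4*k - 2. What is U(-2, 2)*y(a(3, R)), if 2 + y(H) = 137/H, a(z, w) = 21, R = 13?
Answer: -1615/21 ≈ -76.905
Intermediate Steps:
U(I, k) = -9 - 4*k (U(I, k) = -7 + (-4*k - 2) = -7 + (-2 - 4*k) = -9 - 4*k)
y(H) = -2 + 137/H
U(-2, 2)*y(a(3, R)) = (-9 - 4*2)*(-2 + 137/21) = (-9 - 8)*(-2 + 137*(1/21)) = -17*(-2 + 137/21) = -17*95/21 = -1615/21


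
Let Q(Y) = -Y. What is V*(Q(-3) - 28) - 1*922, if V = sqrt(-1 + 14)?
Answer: -922 - 25*sqrt(13) ≈ -1012.1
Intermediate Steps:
V = sqrt(13) ≈ 3.6056
V*(Q(-3) - 28) - 1*922 = sqrt(13)*(-1*(-3) - 28) - 1*922 = sqrt(13)*(3 - 28) - 922 = sqrt(13)*(-25) - 922 = -25*sqrt(13) - 922 = -922 - 25*sqrt(13)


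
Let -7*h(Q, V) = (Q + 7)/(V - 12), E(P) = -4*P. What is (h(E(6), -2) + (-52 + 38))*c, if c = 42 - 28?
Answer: -1389/7 ≈ -198.43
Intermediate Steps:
h(Q, V) = -(7 + Q)/(7*(-12 + V)) (h(Q, V) = -(Q + 7)/(7*(V - 12)) = -(7 + Q)/(7*(-12 + V)))
c = 14
(h(E(6), -2) + (-52 + 38))*c = ((-7 - (-4)*6)/(7*(-12 - 2)) + (-52 + 38))*14 = ((⅐)*(-7 - 1*(-24))/(-14) - 14)*14 = ((⅐)*(-1/14)*(-7 + 24) - 14)*14 = ((⅐)*(-1/14)*17 - 14)*14 = (-17/98 - 14)*14 = -1389/98*14 = -1389/7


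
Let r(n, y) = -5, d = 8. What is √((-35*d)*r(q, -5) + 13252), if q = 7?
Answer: 6*√407 ≈ 121.05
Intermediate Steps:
√((-35*d)*r(q, -5) + 13252) = √(-35*8*(-5) + 13252) = √(-280*(-5) + 13252) = √(1400 + 13252) = √14652 = 6*√407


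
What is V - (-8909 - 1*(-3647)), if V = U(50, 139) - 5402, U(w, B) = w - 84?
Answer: -174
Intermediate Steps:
U(w, B) = -84 + w
V = -5436 (V = (-84 + 50) - 5402 = -34 - 5402 = -5436)
V - (-8909 - 1*(-3647)) = -5436 - (-8909 - 1*(-3647)) = -5436 - (-8909 + 3647) = -5436 - 1*(-5262) = -5436 + 5262 = -174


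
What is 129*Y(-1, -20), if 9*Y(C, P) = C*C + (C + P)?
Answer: -860/3 ≈ -286.67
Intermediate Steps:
Y(C, P) = C/9 + P/9 + C**2/9 (Y(C, P) = (C*C + (C + P))/9 = (C**2 + (C + P))/9 = (C + P + C**2)/9 = C/9 + P/9 + C**2/9)
129*Y(-1, -20) = 129*((1/9)*(-1) + (1/9)*(-20) + (1/9)*(-1)**2) = 129*(-1/9 - 20/9 + (1/9)*1) = 129*(-1/9 - 20/9 + 1/9) = 129*(-20/9) = -860/3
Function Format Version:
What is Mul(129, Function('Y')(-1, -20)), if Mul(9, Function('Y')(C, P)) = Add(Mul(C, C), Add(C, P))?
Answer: Rational(-860, 3) ≈ -286.67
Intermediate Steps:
Function('Y')(C, P) = Add(Mul(Rational(1, 9), C), Mul(Rational(1, 9), P), Mul(Rational(1, 9), Pow(C, 2))) (Function('Y')(C, P) = Mul(Rational(1, 9), Add(Mul(C, C), Add(C, P))) = Mul(Rational(1, 9), Add(Pow(C, 2), Add(C, P))) = Mul(Rational(1, 9), Add(C, P, Pow(C, 2))) = Add(Mul(Rational(1, 9), C), Mul(Rational(1, 9), P), Mul(Rational(1, 9), Pow(C, 2))))
Mul(129, Function('Y')(-1, -20)) = Mul(129, Add(Mul(Rational(1, 9), -1), Mul(Rational(1, 9), -20), Mul(Rational(1, 9), Pow(-1, 2)))) = Mul(129, Add(Rational(-1, 9), Rational(-20, 9), Mul(Rational(1, 9), 1))) = Mul(129, Add(Rational(-1, 9), Rational(-20, 9), Rational(1, 9))) = Mul(129, Rational(-20, 9)) = Rational(-860, 3)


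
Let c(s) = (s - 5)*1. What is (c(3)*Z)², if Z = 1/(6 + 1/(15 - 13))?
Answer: 16/169 ≈ 0.094675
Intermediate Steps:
Z = 2/13 (Z = 1/(6 + 1/2) = 1/(6 + ½) = 1/(13/2) = 2/13 ≈ 0.15385)
c(s) = -5 + s (c(s) = (-5 + s)*1 = -5 + s)
(c(3)*Z)² = ((-5 + 3)*(2/13))² = (-2*2/13)² = (-4/13)² = 16/169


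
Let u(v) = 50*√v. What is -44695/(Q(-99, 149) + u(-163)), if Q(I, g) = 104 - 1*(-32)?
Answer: -1519630/106499 + 1117375*I*√163/212998 ≈ -14.269 + 66.976*I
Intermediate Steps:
Q(I, g) = 136 (Q(I, g) = 104 + 32 = 136)
-44695/(Q(-99, 149) + u(-163)) = -44695/(136 + 50*√(-163)) = -44695/(136 + 50*(I*√163)) = -44695/(136 + 50*I*√163)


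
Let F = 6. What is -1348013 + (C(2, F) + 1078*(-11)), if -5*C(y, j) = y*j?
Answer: -6799367/5 ≈ -1.3599e+6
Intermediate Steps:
C(y, j) = -j*y/5 (C(y, j) = -y*j/5 = -j*y/5)
-1348013 + (C(2, F) + 1078*(-11)) = -1348013 + (-1/5*6*2 + 1078*(-11)) = -1348013 + (-12/5 - 11858) = -1348013 - 59302/5 = -6799367/5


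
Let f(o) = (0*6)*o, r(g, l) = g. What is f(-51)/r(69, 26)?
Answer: 0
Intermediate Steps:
f(o) = 0 (f(o) = 0*o = 0)
f(-51)/r(69, 26) = 0/69 = 0*(1/69) = 0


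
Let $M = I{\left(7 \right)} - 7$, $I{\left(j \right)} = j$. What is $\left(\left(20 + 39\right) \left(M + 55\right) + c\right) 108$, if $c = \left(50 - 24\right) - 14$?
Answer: $351756$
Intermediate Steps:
$M = 0$ ($M = 7 - 7 = 0$)
$c = 12$ ($c = \left(50 - 24\right) - 14 = 26 - 14 = 12$)
$\left(\left(20 + 39\right) \left(M + 55\right) + c\right) 108 = \left(\left(20 + 39\right) \left(0 + 55\right) + 12\right) 108 = \left(59 \cdot 55 + 12\right) 108 = \left(3245 + 12\right) 108 = 3257 \cdot 108 = 351756$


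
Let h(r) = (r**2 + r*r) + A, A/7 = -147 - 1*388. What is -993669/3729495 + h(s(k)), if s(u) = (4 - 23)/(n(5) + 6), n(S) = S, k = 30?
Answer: -51134228798/13674815 ≈ -3739.3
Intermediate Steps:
A = -3745 (A = 7*(-147 - 1*388) = 7*(-147 - 388) = 7*(-535) = -3745)
s(u) = -19/11 (s(u) = (4 - 23)/(5 + 6) = -19/11)
h(r) = -3745 + 2*r**2 (h(r) = (r**2 + r*r) - 3745 = (r**2 + r**2) - 3745 = 2*r**2 - 3745 = -3745 + 2*r**2)
-993669/3729495 + h(s(k)) = -993669/3729495 + (-3745 + 2*(-19/11)**2) = -993669*1/3729495 + (-3745 + 2*(361/121)) = -331223/1243165 + (-3745 + 722/121) = -331223/1243165 - 452423/121 = -51134228798/13674815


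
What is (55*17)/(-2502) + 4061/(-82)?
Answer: -2559323/51291 ≈ -49.898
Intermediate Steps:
(55*17)/(-2502) + 4061/(-82) = 935*(-1/2502) + 4061*(-1/82) = -935/2502 - 4061/82 = -2559323/51291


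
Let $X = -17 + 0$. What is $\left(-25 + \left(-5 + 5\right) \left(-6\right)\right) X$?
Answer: $425$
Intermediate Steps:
$X = -17$
$\left(-25 + \left(-5 + 5\right) \left(-6\right)\right) X = \left(-25 + \left(-5 + 5\right) \left(-6\right)\right) \left(-17\right) = \left(-25 + 0 \left(-6\right)\right) \left(-17\right) = \left(-25 + 0\right) \left(-17\right) = \left(-25\right) \left(-17\right) = 425$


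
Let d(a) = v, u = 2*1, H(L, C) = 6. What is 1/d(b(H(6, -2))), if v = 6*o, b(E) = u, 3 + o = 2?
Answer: -⅙ ≈ -0.16667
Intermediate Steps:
o = -1 (o = -3 + 2 = -1)
u = 2
b(E) = 2
v = -6 (v = 6*(-1) = -6)
d(a) = -6
1/d(b(H(6, -2))) = 1/(-6) = -⅙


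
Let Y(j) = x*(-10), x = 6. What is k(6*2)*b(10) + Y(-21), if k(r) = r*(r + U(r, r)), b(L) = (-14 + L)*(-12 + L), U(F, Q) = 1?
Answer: 1188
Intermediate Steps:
Y(j) = -60 (Y(j) = 6*(-10) = -60)
k(r) = r*(1 + r) (k(r) = r*(r + 1) = r*(1 + r))
k(6*2)*b(10) + Y(-21) = ((6*2)*(1 + 6*2))*(168 + 10² - 26*10) - 60 = (12*(1 + 12))*(168 + 100 - 260) - 60 = (12*13)*8 - 60 = 156*8 - 60 = 1248 - 60 = 1188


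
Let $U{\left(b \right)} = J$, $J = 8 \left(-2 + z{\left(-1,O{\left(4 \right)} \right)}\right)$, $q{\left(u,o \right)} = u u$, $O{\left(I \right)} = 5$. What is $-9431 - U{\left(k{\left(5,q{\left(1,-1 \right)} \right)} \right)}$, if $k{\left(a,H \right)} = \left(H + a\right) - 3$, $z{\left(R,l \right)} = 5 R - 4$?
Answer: $-9343$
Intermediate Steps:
$z{\left(R,l \right)} = -4 + 5 R$
$q{\left(u,o \right)} = u^{2}$
$k{\left(a,H \right)} = -3 + H + a$
$J = -88$ ($J = 8 \left(-2 + \left(-4 + 5 \left(-1\right)\right)\right) = 8 \left(-2 - 9\right) = 8 \left(-11\right) = -88$)
$U{\left(b \right)} = -88$
$-9431 - U{\left(k{\left(5,q{\left(1,-1 \right)} \right)} \right)} = -9431 - -88 = -9431 + 88 = -9343$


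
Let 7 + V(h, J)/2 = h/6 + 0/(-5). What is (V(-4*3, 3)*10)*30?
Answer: -5400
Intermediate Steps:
V(h, J) = -14 + h/3 (V(h, J) = -14 + 2*(h/6 + 0/(-5)) = -14 + 2*(h*(⅙) + 0*(-⅕)) = -14 + 2*(h/6 + 0) = -14 + 2*(h/6) = -14 + h/3)
(V(-4*3, 3)*10)*30 = ((-14 + (-4*3)/3)*10)*30 = ((-14 + (⅓)*(-12))*10)*30 = ((-14 - 4)*10)*30 = -18*10*30 = -180*30 = -5400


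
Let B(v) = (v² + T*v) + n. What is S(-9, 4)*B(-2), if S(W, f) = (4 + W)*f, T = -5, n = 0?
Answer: -280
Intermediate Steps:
S(W, f) = f*(4 + W)
B(v) = v² - 5*v (B(v) = (v² - 5*v) + 0 = v² - 5*v)
S(-9, 4)*B(-2) = (4*(4 - 9))*(-2*(-5 - 2)) = (4*(-5))*(-2*(-7)) = -20*14 = -280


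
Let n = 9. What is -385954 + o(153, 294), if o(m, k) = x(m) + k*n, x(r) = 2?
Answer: -383306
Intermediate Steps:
o(m, k) = 2 + 9*k (o(m, k) = 2 + k*9 = 2 + 9*k)
-385954 + o(153, 294) = -385954 + (2 + 9*294) = -385954 + (2 + 2646) = -385954 + 2648 = -383306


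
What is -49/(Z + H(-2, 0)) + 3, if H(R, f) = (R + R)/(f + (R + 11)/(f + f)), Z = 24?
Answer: 23/24 ≈ 0.95833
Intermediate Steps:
H(R, f) = 2*R/(f + (11 + R)/(2*f)) (H(R, f) = (2*R)/(f + (11 + R)/((2*f))) = (2*R)/(f + (11 + R)*(1/(2*f))) = (2*R)/(f + (11 + R)/(2*f)) = 2*R/(f + (11 + R)/(2*f)))
-49/(Z + H(-2, 0)) + 3 = -49/(24 + 4*(-2)*0/(11 - 2 + 2*0**2)) + 3 = -49/(24 + 4*(-2)*0/(11 - 2 + 2*0)) + 3 = -49/(24 + 4*(-2)*0/(11 - 2 + 0)) + 3 = -49/(24 + 4*(-2)*0/9) + 3 = -49/(24 + 4*(-2)*0*(1/9)) + 3 = -49/(24 + 0) + 3 = -49/24 + 3 = 23/24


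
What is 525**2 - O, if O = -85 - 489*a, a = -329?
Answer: 114829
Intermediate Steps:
O = 160796 (O = -85 - 489*(-329) = -85 + 160881 = 160796)
525**2 - O = 525**2 - 1*160796 = 275625 - 160796 = 114829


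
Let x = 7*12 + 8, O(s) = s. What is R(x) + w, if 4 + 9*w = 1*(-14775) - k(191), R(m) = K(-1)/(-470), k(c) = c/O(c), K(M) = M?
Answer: -6946591/4230 ≈ -1642.2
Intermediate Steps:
k(c) = 1 (k(c) = c/c = 1)
x = 92 (x = 84 + 8 = 92)
R(m) = 1/470 (R(m) = -1/(-470) = -1*(-1/470) = 1/470)
w = -14780/9 (w = -4/9 + (1*(-14775) - 1*1)/9 = -4/9 + (-14775 - 1)/9 = -4/9 + (1/9)*(-14776) = -4/9 - 14776/9 = -14780/9 ≈ -1642.2)
R(x) + w = 1/470 - 14780/9 = -6946591/4230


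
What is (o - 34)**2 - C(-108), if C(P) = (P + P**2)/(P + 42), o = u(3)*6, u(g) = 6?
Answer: 1970/11 ≈ 179.09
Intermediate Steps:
o = 36 (o = 6*6 = 36)
C(P) = (P + P**2)/(42 + P)
(o - 34)**2 - C(-108) = (36 - 34)**2 - (-108)*(1 - 108)/(42 - 108) = 2**2 - (-108)*(-107)/(-66) = 4 - (-108)*(-1)*(-107)/66 = 4 - 1*(-1926/11) = 4 + 1926/11 = 1970/11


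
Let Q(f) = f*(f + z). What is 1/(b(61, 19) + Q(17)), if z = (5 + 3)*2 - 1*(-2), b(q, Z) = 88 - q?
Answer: 1/622 ≈ 0.0016077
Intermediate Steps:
z = 18 (z = 8*2 + 2 = 16 + 2 = 18)
Q(f) = f*(18 + f) (Q(f) = f*(f + 18) = f*(18 + f))
1/(b(61, 19) + Q(17)) = 1/((88 - 1*61) + 17*(18 + 17)) = 1/((88 - 61) + 17*35) = 1/(27 + 595) = 1/622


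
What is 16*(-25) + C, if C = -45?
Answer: -445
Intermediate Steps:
16*(-25) + C = 16*(-25) - 45 = -400 - 45 = -445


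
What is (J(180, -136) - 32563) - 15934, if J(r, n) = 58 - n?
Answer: -48303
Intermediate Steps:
(J(180, -136) - 32563) - 15934 = ((58 - 1*(-136)) - 32563) - 15934 = ((58 + 136) - 32563) - 15934 = (194 - 32563) - 15934 = -32369 - 15934 = -48303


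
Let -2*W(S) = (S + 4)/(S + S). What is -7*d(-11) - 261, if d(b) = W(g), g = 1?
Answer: -1009/4 ≈ -252.25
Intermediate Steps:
W(S) = -(4 + S)/(4*S) (W(S) = -(S + 4)/(2*(S + S)) = -(4 + S)/(2*(2*S)) = -(4 + S)*1/(2*S)/2 = -(4 + S)/(4*S))
d(b) = -5/4 (d(b) = (1/4)*(-4 - 1*1)/1 = (1/4)*1*(-4 - 1) = (1/4)*1*(-5) = -5/4)
-7*d(-11) - 261 = -7*(-5/4) - 261 = 35/4 - 261 = -1009/4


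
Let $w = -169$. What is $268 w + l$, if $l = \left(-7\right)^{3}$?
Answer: $-45635$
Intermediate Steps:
$l = -343$
$268 w + l = 268 \left(-169\right) - 343 = -45292 - 343 = -45635$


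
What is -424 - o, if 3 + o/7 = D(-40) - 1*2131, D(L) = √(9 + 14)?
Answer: 14514 - 7*√23 ≈ 14480.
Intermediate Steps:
D(L) = √23
o = -14938 + 7*√23 (o = -21 + 7*(√23 - 1*2131) = -21 + 7*(√23 - 2131) = -21 + 7*(-2131 + √23) = -21 + (-14917 + 7*√23) = -14938 + 7*√23 ≈ -14904.)
-424 - o = -424 - (-14938 + 7*√23) = -424 + (14938 - 7*√23) = 14514 - 7*√23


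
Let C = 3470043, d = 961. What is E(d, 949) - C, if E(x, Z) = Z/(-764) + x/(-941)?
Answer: -2494698820945/718924 ≈ -3.4700e+6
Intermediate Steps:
E(x, Z) = -Z/764 - x/941 (E(x, Z) = Z*(-1/764) + x*(-1/941) = -Z/764 - x/941)
E(d, 949) - C = (-1/764*949 - 1/941*961) - 1*3470043 = (-949/764 - 961/941) - 3470043 = -1627213/718924 - 3470043 = -2494698820945/718924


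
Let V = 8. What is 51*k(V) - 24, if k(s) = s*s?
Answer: 3240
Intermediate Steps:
k(s) = s²
51*k(V) - 24 = 51*8² - 24 = 51*64 - 24 = 3264 - 24 = 3240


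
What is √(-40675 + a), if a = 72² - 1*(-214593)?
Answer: √179102 ≈ 423.20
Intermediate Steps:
a = 219777 (a = 5184 + 214593 = 219777)
√(-40675 + a) = √(-40675 + 219777) = √179102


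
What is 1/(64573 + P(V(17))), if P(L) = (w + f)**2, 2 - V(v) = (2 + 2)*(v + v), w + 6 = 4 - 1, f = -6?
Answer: 1/64654 ≈ 1.5467e-5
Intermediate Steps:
w = -3 (w = -6 + (4 - 1) = -6 + 3 = -3)
V(v) = 2 - 8*v (V(v) = 2 - (2 + 2)*(v + v) = 2 - 4*2*v = 2 - 8*v)
P(L) = 81 (P(L) = (-3 - 6)**2 = (-9)**2 = 81)
1/(64573 + P(V(17))) = 1/(64573 + 81) = 1/64654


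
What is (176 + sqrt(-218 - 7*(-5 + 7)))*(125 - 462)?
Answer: -59312 - 674*I*sqrt(58) ≈ -59312.0 - 5133.0*I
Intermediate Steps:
(176 + sqrt(-218 - 7*(-5 + 7)))*(125 - 462) = (176 + sqrt(-218 - 7*2))*(-337) = (176 + sqrt(-218 - 14))*(-337) = (176 + sqrt(-232))*(-337) = (176 + 2*I*sqrt(58))*(-337) = -59312 - 674*I*sqrt(58)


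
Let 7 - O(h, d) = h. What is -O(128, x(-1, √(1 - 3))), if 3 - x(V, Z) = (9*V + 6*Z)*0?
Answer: 121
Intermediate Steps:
x(V, Z) = 3 (x(V, Z) = 3 - (9*V + 6*Z)*0 = 3 - (6*Z + 9*V)*0 = 3 - 1*0 = 3 + 0 = 3)
O(h, d) = 7 - h
-O(128, x(-1, √(1 - 3))) = -(7 - 1*128) = -(7 - 128) = -1*(-121) = 121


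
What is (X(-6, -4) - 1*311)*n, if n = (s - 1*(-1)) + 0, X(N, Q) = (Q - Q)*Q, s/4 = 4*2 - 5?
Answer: -4043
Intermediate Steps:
s = 12 (s = 4*(4*2 - 5) = 4*(8 - 5) = 4*3 = 12)
X(N, Q) = 0 (X(N, Q) = 0*Q = 0)
n = 13 (n = (12 - 1*(-1)) + 0 = (12 + 1) + 0 = 13 + 0 = 13)
(X(-6, -4) - 1*311)*n = (0 - 1*311)*13 = (0 - 311)*13 = -311*13 = -4043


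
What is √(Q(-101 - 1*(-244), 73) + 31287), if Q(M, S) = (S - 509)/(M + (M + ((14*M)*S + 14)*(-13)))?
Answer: √28230395173101329/949897 ≈ 176.88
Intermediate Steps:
Q(M, S) = (-509 + S)/(-182 + 2*M - 182*M*S) (Q(M, S) = (-509 + S)/(M + (M + (14*M*S + 14)*(-13))) = (-509 + S)/(M + (M + (14 + 14*M*S)*(-13))) = (-509 + S)/(M + (M + (-182 - 182*M*S))) = (-509 + S)/(M + (-182 + M - 182*M*S)) = (-509 + S)/(-182 + 2*M - 182*M*S))
√(Q(-101 - 1*(-244), 73) + 31287) = √((509 - 1*73)/(2*(91 - (-101 - 1*(-244)) + 91*(-101 - 1*(-244))*73)) + 31287) = √((509 - 73)/(2*(91 - (-101 + 244) + 91*(-101 + 244)*73)) + 31287) = √((½)*436/(91 - 1*143 + 91*143*73) + 31287) = √((½)*436/(91 - 143 + 949949) + 31287) = √((½)*436/949897 + 31287) = √((½)*(1/949897)*436 + 31287) = √(218/949897 + 31287) = √(29719427657/949897) = √28230395173101329/949897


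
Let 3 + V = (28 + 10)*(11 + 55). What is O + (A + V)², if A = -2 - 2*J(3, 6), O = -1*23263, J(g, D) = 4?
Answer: 6201762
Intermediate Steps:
V = 2505 (V = -3 + (28 + 10)*(11 + 55) = -3 + 38*66 = -3 + 2508 = 2505)
O = -23263
A = -10 (A = -2 - 2*4 = -2 - 8 = -10)
O + (A + V)² = -23263 + (-10 + 2505)² = -23263 + 2495² = -23263 + 6225025 = 6201762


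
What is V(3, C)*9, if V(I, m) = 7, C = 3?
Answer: 63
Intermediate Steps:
V(3, C)*9 = 7*9 = 63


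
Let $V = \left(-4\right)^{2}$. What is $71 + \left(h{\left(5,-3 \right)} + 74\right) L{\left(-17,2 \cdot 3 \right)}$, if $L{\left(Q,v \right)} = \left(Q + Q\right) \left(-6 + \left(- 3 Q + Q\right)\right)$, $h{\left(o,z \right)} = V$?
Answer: $-85609$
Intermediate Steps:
$V = 16$
$h{\left(o,z \right)} = 16$
$L{\left(Q,v \right)} = 2 Q \left(-6 - 2 Q\right)$
$71 + \left(h{\left(5,-3 \right)} + 74\right) L{\left(-17,2 \cdot 3 \right)} = 71 + \left(16 + 74\right) \left(\left(-4\right) \left(-17\right) \left(3 - 17\right)\right) = 71 + 90 \left(\left(-4\right) \left(-17\right) \left(-14\right)\right) = 71 + 90 \left(-952\right) = 71 - 85680 = -85609$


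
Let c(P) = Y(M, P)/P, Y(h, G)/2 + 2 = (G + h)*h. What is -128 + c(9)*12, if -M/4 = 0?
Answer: -400/3 ≈ -133.33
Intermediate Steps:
M = 0 (M = -4*0 = 0)
Y(h, G) = -4 + 2*h*(G + h) (Y(h, G) = -4 + 2*((G + h)*h) = -4 + 2*(h*(G + h)) = -4 + 2*h*(G + h))
c(P) = -4/P (c(P) = (-4 + 2*0² + 2*P*0)/P = (-4 + 2*0 + 0)/P = (-4 + 0 + 0)/P = -4/P)
-128 + c(9)*12 = -128 - 4/9*12 = -128 - 16/3 = -400/3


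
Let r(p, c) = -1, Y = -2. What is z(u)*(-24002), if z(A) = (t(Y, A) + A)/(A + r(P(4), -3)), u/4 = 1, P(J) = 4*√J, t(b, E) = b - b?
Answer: -96008/3 ≈ -32003.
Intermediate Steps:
t(b, E) = 0
u = 4 (u = 4*1 = 4)
z(A) = A/(-1 + A) (z(A) = (0 + A)/(A - 1) = A/(-1 + A))
z(u)*(-24002) = (4/(-1 + 4))*(-24002) = (4/3)*(-24002) = -96008/3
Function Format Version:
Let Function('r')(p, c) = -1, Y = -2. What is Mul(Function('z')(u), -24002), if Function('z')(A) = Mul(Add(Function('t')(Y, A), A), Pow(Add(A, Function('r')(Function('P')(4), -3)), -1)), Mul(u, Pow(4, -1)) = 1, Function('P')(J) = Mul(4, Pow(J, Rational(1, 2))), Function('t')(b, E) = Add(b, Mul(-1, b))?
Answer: Rational(-96008, 3) ≈ -32003.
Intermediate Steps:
Function('t')(b, E) = 0
u = 4 (u = Mul(4, 1) = 4)
Function('z')(A) = Mul(A, Pow(Add(-1, A), -1)) (Function('z')(A) = Mul(Add(0, A), Pow(Add(A, -1), -1)) = Mul(A, Pow(Add(-1, A), -1)))
Mul(Function('z')(u), -24002) = Mul(Mul(4, Pow(Add(-1, 4), -1)), -24002) = Mul(Mul(4, Pow(3, -1)), -24002) = Mul(Mul(4, Rational(1, 3)), -24002) = Mul(Rational(4, 3), -24002) = Rational(-96008, 3)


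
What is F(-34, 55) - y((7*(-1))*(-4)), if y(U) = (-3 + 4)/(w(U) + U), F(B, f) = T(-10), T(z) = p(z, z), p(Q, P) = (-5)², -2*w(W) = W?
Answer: 349/14 ≈ 24.929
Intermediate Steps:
w(W) = -W/2
p(Q, P) = 25
T(z) = 25
F(B, f) = 25
y(U) = 2/U (y(U) = (-3 + 4)/(-U/2 + U) = 1/(U/2) = 1*(2/U) = 2/U)
F(-34, 55) - y((7*(-1))*(-4)) = 25 - 2/((7*(-1))*(-4)) = 25 - 2/((-7*(-4))) = 25 - 2/28 = 25 - 1*1/14 = 25 - 1/14 = 349/14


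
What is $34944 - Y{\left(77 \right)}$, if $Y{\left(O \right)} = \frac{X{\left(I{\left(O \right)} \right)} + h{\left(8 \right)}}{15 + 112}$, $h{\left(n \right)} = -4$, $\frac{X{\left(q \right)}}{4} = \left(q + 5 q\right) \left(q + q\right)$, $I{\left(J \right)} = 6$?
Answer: $\frac{4436164}{127} \approx 34930.0$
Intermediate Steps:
$X{\left(q \right)} = 48 q^{2}$ ($X{\left(q \right)} = 4 \left(q + 5 q\right) \left(q + q\right) = 4 \cdot 6 q 2 q = 4 \cdot 12 q^{2} = 48 q^{2}$)
$Y{\left(O \right)} = \frac{1724}{127}$ ($Y{\left(O \right)} = \frac{48 \cdot 6^{2} - 4}{15 + 112} = \frac{48 \cdot 36 - 4}{127} = \left(1728 - 4\right) \frac{1}{127} = 1724 \cdot \frac{1}{127} = \frac{1724}{127}$)
$34944 - Y{\left(77 \right)} = 34944 - \frac{1724}{127} = \frac{4436164}{127}$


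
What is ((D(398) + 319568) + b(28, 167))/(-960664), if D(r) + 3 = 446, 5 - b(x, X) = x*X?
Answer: -78835/240166 ≈ -0.32825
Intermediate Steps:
b(x, X) = 5 - X*x (b(x, X) = 5 - x*X = 5 - X*x)
D(r) = 443 (D(r) = -3 + 446 = 443)
((D(398) + 319568) + b(28, 167))/(-960664) = ((443 + 319568) + (5 - 1*167*28))/(-960664) = (320011 + (5 - 4676))*(-1/960664) = (320011 - 4671)*(-1/960664) = 315340*(-1/960664) = -78835/240166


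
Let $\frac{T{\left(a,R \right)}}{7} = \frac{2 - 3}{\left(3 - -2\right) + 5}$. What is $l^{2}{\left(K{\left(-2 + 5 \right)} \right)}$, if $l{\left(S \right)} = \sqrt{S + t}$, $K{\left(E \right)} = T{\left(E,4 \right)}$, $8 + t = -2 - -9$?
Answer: $- \frac{17}{10} \approx -1.7$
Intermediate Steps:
$t = -1$ ($t = -8 - -7 = -8 + \left(-2 + 9\right) = -8 + 7 = -1$)
$T{\left(a,R \right)} = - \frac{7}{10}$ ($T{\left(a,R \right)} = 7 \frac{2 - 3}{\left(3 - -2\right) + 5} = 7 \left(- \frac{1}{\left(3 + 2\right) + 5}\right) = 7 \left(- \frac{1}{5 + 5}\right) = 7 \left(- \frac{1}{10}\right) = - \frac{7}{10}$)
$K{\left(E \right)} = - \frac{7}{10}$
$l{\left(S \right)} = \sqrt{-1 + S}$ ($l{\left(S \right)} = \sqrt{S - 1} = \sqrt{-1 + S}$)
$l^{2}{\left(K{\left(-2 + 5 \right)} \right)} = \left(\sqrt{-1 - \frac{7}{10}}\right)^{2} = \left(\sqrt{- \frac{17}{10}}\right)^{2} = \left(\frac{i \sqrt{170}}{10}\right)^{2} = - \frac{17}{10}$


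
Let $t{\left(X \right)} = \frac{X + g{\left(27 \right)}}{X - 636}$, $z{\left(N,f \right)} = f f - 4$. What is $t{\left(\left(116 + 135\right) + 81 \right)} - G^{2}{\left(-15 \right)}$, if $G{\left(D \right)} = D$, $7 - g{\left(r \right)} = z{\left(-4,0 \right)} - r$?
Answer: $- \frac{34385}{152} \approx -226.22$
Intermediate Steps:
$z{\left(N,f \right)} = -4 + f^{2}$ ($z{\left(N,f \right)} = f^{2} - 4 = -4 + f^{2}$)
$g{\left(r \right)} = 11 + r$ ($g{\left(r \right)} = 7 - \left(\left(-4 + 0^{2}\right) - r\right) = 7 - \left(\left(-4 + 0\right) - r\right) = 7 - \left(-4 - r\right) = 7 + \left(4 + r\right) = 11 + r$)
$t{\left(X \right)} = \frac{38 + X}{-636 + X}$ ($t{\left(X \right)} = \frac{X + \left(11 + 27\right)}{X - 636} = \frac{X + 38}{-636 + X} = \frac{38 + X}{-636 + X}$)
$t{\left(\left(116 + 135\right) + 81 \right)} - G^{2}{\left(-15 \right)} = \frac{38 + \left(\left(116 + 135\right) + 81\right)}{-636 + \left(\left(116 + 135\right) + 81\right)} - \left(-15\right)^{2} = \frac{38 + \left(251 + 81\right)}{-636 + \left(251 + 81\right)} - 225 = \frac{38 + 332}{-636 + 332} - 225 = \frac{1}{-304} \cdot 370 - 225 = \left(- \frac{1}{304}\right) 370 - 225 = - \frac{185}{152} - 225 = - \frac{34385}{152}$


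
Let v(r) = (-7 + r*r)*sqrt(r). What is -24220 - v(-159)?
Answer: -24220 - 25274*I*sqrt(159) ≈ -24220.0 - 3.1869e+5*I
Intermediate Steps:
v(r) = sqrt(r)*(-7 + r**2) (v(r) = (-7 + r**2)*sqrt(r) = sqrt(r)*(-7 + r**2))
-24220 - v(-159) = -24220 - sqrt(-159)*(-7 + (-159)**2) = -24220 - I*sqrt(159)*(-7 + 25281) = -24220 - I*sqrt(159)*25274 = -24220 - 25274*I*sqrt(159)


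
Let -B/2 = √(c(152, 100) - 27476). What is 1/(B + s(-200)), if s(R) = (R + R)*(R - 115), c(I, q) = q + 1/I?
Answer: 4788000/603292161151 + I*√158123738/603292161151 ≈ 7.9365e-6 + 2.0844e-8*I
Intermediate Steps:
s(R) = 2*R*(-115 + R) (s(R) = (2*R)*(-115 + R) = 2*R*(-115 + R))
B = -I*√158123738/38 (B = -2*√((100 + 1/152) - 27476) = -2*√(15201/152 - 27476) = -I*√158123738/38 ≈ -330.91*I)
1/(B + s(-200)) = 1/(-I*√158123738/38 + 2*(-200)*(-115 - 200)) = 1/(-I*√158123738/38 + 2*(-200)*(-315)) = 1/(-I*√158123738/38 + 126000) = 1/(126000 - I*√158123738/38)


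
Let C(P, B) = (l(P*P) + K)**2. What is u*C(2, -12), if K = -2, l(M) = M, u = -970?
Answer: -3880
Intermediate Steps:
C(P, B) = (-2 + P**2)**2 (C(P, B) = (P*P - 2)**2 = (P**2 - 2)**2 = (-2 + P**2)**2)
u*C(2, -12) = -970*(-2 + 2**2)**2 = -970*(-2 + 4)**2 = -970*2**2 = -970*4 = -3880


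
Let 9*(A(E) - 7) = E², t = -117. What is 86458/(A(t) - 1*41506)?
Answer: -43229/19989 ≈ -2.1626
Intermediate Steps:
A(E) = 7 + E²/9
86458/(A(t) - 1*41506) = 86458/((7 + (⅑)*(-117)²) - 1*41506) = 86458/((7 + (⅑)*13689) - 41506) = 86458/((7 + 1521) - 41506) = 86458/(1528 - 41506) = 86458/(-39978) = 86458*(-1/39978) = -43229/19989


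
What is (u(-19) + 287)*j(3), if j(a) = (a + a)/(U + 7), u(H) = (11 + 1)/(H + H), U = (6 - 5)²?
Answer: 16341/76 ≈ 215.01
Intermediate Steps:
U = 1 (U = 1² = 1)
u(H) = 6/H (u(H) = 12/((2*H)) = 12*(1/(2*H)) = 6/H)
j(a) = a/4 (j(a) = (a + a)/(1 + 7) = (2*a)/8 = (2*a)*(⅛) = a/4)
(u(-19) + 287)*j(3) = (6/(-19) + 287)*((¼)*3) = (6*(-1/19) + 287)*(¾) = (-6/19 + 287)*(¾) = (5447/19)*(¾) = 16341/76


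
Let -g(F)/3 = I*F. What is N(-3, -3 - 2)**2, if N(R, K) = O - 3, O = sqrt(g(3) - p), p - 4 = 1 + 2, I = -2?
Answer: (3 - sqrt(11))**2 ≈ 0.10025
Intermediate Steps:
g(F) = 6*F (g(F) = -(-6)*F = 6*F)
p = 7 (p = 4 + (1 + 2) = 4 + 3 = 7)
O = sqrt(11) (O = sqrt(6*3 - 1*7) = sqrt(18 - 7) = sqrt(11) ≈ 3.3166)
N(R, K) = -3 + sqrt(11) (N(R, K) = sqrt(11) - 3 = -3 + sqrt(11))
N(-3, -3 - 2)**2 = (-3 + sqrt(11))**2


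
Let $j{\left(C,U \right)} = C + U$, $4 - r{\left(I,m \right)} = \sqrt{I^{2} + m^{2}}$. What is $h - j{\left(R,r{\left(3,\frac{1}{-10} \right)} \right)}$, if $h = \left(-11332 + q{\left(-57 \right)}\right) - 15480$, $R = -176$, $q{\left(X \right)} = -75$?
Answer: $-26715 + \frac{\sqrt{901}}{10} \approx -26712.0$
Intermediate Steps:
$r{\left(I,m \right)} = 4 - \sqrt{I^{2} + m^{2}}$
$h = -26887$ ($h = \left(-11332 - 75\right) - 15480 = -11407 - 15480 = -26887$)
$h - j{\left(R,r{\left(3,\frac{1}{-10} \right)} \right)} = -26887 - \left(-176 + \left(4 - \sqrt{3^{2} + \left(\frac{1}{-10}\right)^{2}}\right)\right) = -26887 - \left(-176 + \left(4 - \sqrt{9 + \left(- \frac{1}{10}\right)^{2}}\right)\right) = -26887 - \left(-176 + \left(4 - \sqrt{9 + \frac{1}{100}}\right)\right) = -26887 - \left(-176 + \left(4 - \sqrt{\frac{901}{100}}\right)\right) = -26887 - \left(-176 + \left(4 - \frac{\sqrt{901}}{10}\right)\right) = -26887 - \left(-172 - \frac{\sqrt{901}}{10}\right) = -26887 + \left(172 + \frac{\sqrt{901}}{10}\right) = -26715 + \frac{\sqrt{901}}{10}$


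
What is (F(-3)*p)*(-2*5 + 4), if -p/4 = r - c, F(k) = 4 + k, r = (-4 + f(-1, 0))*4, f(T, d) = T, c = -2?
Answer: -432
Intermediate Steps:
r = -20 (r = (-4 - 1)*4 = -5*4 = -20)
p = 72 (p = -4*(-20 - 1*(-2)) = -4*(-20 + 2) = -4*(-18) = 72)
(F(-3)*p)*(-2*5 + 4) = ((4 - 3)*72)*(-2*5 + 4) = (1*72)*(-10 + 4) = 72*(-6) = -432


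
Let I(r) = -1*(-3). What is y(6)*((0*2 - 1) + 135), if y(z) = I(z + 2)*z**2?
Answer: 14472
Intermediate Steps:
I(r) = 3
y(z) = 3*z**2
y(6)*((0*2 - 1) + 135) = (3*6**2)*((0*2 - 1) + 135) = (3*36)*((0 - 1) + 135) = 108*(-1 + 135) = 108*134 = 14472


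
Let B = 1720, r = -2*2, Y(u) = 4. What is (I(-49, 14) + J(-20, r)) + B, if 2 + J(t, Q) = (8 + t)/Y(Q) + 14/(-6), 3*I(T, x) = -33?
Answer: 5105/3 ≈ 1701.7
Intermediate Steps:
r = -4
I(T, x) = -11 (I(T, x) = (1/3)*(-33) = -11)
J(t, Q) = -7/3 + t/4 (J(t, Q) = -2 + ((8 + t)/4 + 14/(-6)) = -2 + ((8 + t)*(1/4) + 14*(-1/6)) = -2 + ((2 + t/4) - 7/3) = -2 + (-1/3 + t/4) = -7/3 + t/4)
(I(-49, 14) + J(-20, r)) + B = (-11 + (-7/3 + (1/4)*(-20))) + 1720 = (-11 + (-7/3 - 5)) + 1720 = (-11 - 22/3) + 1720 = -55/3 + 1720 = 5105/3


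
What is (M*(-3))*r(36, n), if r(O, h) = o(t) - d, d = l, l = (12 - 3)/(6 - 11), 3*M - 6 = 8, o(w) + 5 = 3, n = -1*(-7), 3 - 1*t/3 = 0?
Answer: 14/5 ≈ 2.8000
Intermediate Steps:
t = 9 (t = 9 - 3*0 = 9 + 0 = 9)
n = 7
o(w) = -2 (o(w) = -5 + 3 = -2)
M = 14/3 (M = 2 + (1/3)*8 = 2 + 8/3 = 14/3 ≈ 4.6667)
l = -9/5 (l = 9/(-5) = 9*(-1/5) = -9/5 ≈ -1.8000)
d = -9/5 ≈ -1.8000
r(O, h) = -1/5 (r(O, h) = -2 - 1*(-9/5) = -2 + 9/5 = -1/5)
(M*(-3))*r(36, n) = ((14/3)*(-3))*(-1/5) = -14*(-1/5) = 14/5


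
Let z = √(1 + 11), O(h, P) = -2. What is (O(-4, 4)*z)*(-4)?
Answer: 16*√3 ≈ 27.713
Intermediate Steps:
z = 2*√3 (z = √12 = 2*√3 ≈ 3.4641)
(O(-4, 4)*z)*(-4) = -4*√3*(-4) = 16*√3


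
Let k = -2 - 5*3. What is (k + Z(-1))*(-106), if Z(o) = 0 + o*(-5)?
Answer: 1272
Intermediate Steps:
k = -17 (k = -2 - 15 = -17)
Z(o) = -5*o (Z(o) = 0 - 5*o = -5*o)
(k + Z(-1))*(-106) = (-17 - 5*(-1))*(-106) = (-17 + 5)*(-106) = -12*(-106) = 1272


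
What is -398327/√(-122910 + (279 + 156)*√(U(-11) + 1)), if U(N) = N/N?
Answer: 398327*I*√15/(15*√(8194 - 29*√2)) ≈ 1139.0*I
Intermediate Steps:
U(N) = 1
-398327/√(-122910 + (279 + 156)*√(U(-11) + 1)) = -398327/√(-122910 + (279 + 156)*√(1 + 1)) = -398327/√(-122910 + 435*√2)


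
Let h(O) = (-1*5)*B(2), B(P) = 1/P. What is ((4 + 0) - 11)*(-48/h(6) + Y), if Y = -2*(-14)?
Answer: -1652/5 ≈ -330.40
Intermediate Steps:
h(O) = -5/2 (h(O) = -1*5/2 = -5*½ = -5/2)
Y = 28
((4 + 0) - 11)*(-48/h(6) + Y) = ((4 + 0) - 11)*(-48/(-5/2) + 28) = (4 - 11)*(-48*(-⅖) + 28) = -7*(96/5 + 28) = -7*236/5 = -1652/5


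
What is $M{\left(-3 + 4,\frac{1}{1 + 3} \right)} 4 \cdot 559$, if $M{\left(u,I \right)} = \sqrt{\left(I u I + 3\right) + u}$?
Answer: $559 \sqrt{65} \approx 4506.8$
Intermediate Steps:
$M{\left(u,I \right)} = \sqrt{3 + u + u I^{2}}$ ($M{\left(u,I \right)} = \sqrt{\left(u I^{2} + 3\right) + u} = \sqrt{\left(3 + u I^{2}\right) + u} = \sqrt{3 + u + u I^{2}}$)
$M{\left(-3 + 4,\frac{1}{1 + 3} \right)} 4 \cdot 559 = \sqrt{3 + \left(-3 + 4\right) + \left(-3 + 4\right) \left(\frac{1}{1 + 3}\right)^{2}} \cdot 4 \cdot 559 = \sqrt{3 + 1 + 1 \left(\frac{1}{4}\right)^{2}} \cdot 4 \cdot 559 = \sqrt{3 + 1 + 1 \cdot \frac{1}{16}} \cdot 4 \cdot 559 = \sqrt{3 + 1 + \frac{1}{16}} \cdot 4 \cdot 559 = \sqrt{\frac{65}{16}} \cdot 4 \cdot 559 = \frac{\sqrt{65}}{4} \cdot 4 \cdot 559 = \sqrt{65} \cdot 559 = 559 \sqrt{65}$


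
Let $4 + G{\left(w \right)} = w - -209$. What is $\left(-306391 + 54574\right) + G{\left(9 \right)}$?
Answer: $-251603$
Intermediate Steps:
$G{\left(w \right)} = 205 + w$ ($G{\left(w \right)} = -4 + \left(w - -209\right) = -4 + \left(w + 209\right) = -4 + \left(209 + w\right) = 205 + w$)
$\left(-306391 + 54574\right) + G{\left(9 \right)} = \left(-306391 + 54574\right) + \left(205 + 9\right) = -251817 + 214 = -251603$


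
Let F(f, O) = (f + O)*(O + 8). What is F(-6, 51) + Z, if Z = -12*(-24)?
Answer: 2943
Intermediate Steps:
F(f, O) = (8 + O)*(O + f) (F(f, O) = (O + f)*(8 + O) = (8 + O)*(O + f))
Z = 288
F(-6, 51) + Z = (51² + 8*51 + 8*(-6) + 51*(-6)) + 288 = (2601 + 408 - 48 - 306) + 288 = 2655 + 288 = 2943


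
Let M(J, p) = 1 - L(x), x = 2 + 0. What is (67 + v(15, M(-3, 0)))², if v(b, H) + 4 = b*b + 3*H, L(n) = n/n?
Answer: 82944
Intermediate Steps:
x = 2
L(n) = 1
M(J, p) = 0 (M(J, p) = 1 - 1*1 = 1 - 1 = 0)
v(b, H) = -4 + b² + 3*H (v(b, H) = -4 + (b*b + 3*H) = -4 + (b² + 3*H) = -4 + b² + 3*H)
(67 + v(15, M(-3, 0)))² = (67 + (-4 + 15² + 3*0))² = (67 + (-4 + 225 + 0))² = (67 + 221)² = 288² = 82944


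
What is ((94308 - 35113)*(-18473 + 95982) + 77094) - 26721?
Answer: 4588195628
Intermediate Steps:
((94308 - 35113)*(-18473 + 95982) + 77094) - 26721 = (59195*77509 + 77094) - 26721 = (4588145255 + 77094) - 26721 = 4588222349 - 26721 = 4588195628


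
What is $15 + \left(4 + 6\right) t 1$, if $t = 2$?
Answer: $35$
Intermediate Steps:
$15 + \left(4 + 6\right) t 1 = 15 + \left(4 + 6\right) 2 \cdot 1 = 15 + 10 \cdot 2 \cdot 1 = 15 + 20 \cdot 1 = 15 + 20 = 35$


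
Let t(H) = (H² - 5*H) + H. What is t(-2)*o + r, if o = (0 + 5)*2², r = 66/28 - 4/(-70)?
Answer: 16969/70 ≈ 242.41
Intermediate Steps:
r = 169/70 (r = 66*(1/28) - 4*(-1/70) = 33/14 + 2/35 = 169/70 ≈ 2.4143)
o = 20 (o = 5*4 = 20)
t(H) = H² - 4*H
t(-2)*o + r = -2*(-4 - 2)*20 + 169/70 = -2*(-6)*20 + 169/70 = 12*20 + 169/70 = 240 + 169/70 = 16969/70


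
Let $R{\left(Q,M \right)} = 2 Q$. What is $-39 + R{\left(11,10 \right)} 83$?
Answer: $1787$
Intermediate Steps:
$-39 + R{\left(11,10 \right)} 83 = -39 + 2 \cdot 11 \cdot 83 = -39 + 22 \cdot 83 = -39 + 1826 = 1787$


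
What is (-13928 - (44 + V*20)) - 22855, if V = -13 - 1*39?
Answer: -35787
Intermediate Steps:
V = -52 (V = -13 - 39 = -52)
(-13928 - (44 + V*20)) - 22855 = (-13928 - (44 - 52*20)) - 22855 = (-13928 - (44 - 1040)) - 22855 = (-13928 - 1*(-996)) - 22855 = (-13928 + 996) - 22855 = -12932 - 22855 = -35787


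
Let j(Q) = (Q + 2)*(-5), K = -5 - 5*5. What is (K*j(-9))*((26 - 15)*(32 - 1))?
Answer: -358050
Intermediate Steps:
K = -30 (K = -5 - 25 = -30)
j(Q) = -10 - 5*Q (j(Q) = (2 + Q)*(-5) = -10 - 5*Q)
(K*j(-9))*((26 - 15)*(32 - 1)) = (-30*(-10 - 5*(-9)))*((26 - 15)*(32 - 1)) = (-30*(-10 + 45))*(11*31) = -30*35*341 = -1050*341 = -358050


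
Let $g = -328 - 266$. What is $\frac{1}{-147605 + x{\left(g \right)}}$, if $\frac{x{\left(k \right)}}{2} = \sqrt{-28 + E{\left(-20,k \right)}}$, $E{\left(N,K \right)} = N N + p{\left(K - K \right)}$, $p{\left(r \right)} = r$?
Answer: $- \frac{147605}{21787234537} - \frac{4 \sqrt{93}}{21787234537} \approx -6.7766 \cdot 10^{-6}$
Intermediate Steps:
$E{\left(N,K \right)} = N^{2}$ ($E{\left(N,K \right)} = N N + \left(K - K\right) = N^{2} + 0 = N^{2}$)
$g = -594$
$x{\left(k \right)} = 4 \sqrt{93}$ ($x{\left(k \right)} = 2 \sqrt{-28 + \left(-20\right)^{2}} = 2 \sqrt{-28 + 400} = 2 \sqrt{372} = 2 \cdot 2 \sqrt{93} = 4 \sqrt{93}$)
$\frac{1}{-147605 + x{\left(g \right)}} = \frac{1}{-147605 + 4 \sqrt{93}}$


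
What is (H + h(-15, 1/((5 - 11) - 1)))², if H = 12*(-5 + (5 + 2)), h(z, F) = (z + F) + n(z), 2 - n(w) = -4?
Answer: 10816/49 ≈ 220.73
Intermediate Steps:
n(w) = 6 (n(w) = 2 - 1*(-4) = 2 + 4 = 6)
h(z, F) = 6 + F + z (h(z, F) = (z + F) + 6 = (F + z) + 6 = 6 + F + z)
H = 24 (H = 12*(-5 + 7) = 12*2 = 24)
(H + h(-15, 1/((5 - 11) - 1)))² = (24 + (6 + 1/((5 - 11) - 1) - 15))² = (24 + (6 + 1/(-6 - 1) - 15))² = (24 + (6 + 1/(-7) - 15))² = (24 + (6 - ⅐ - 15))² = (24 - 64/7)² = (104/7)² = 10816/49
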